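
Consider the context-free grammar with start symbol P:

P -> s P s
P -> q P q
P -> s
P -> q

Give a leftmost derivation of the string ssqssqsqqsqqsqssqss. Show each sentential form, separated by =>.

P=>sPs=>ssPss=>ssqPqss=>ssqsPsqss=>ssqssPssqss=>ssqssqPqssqss=>ssqssqsPsqssqss=>ssqssqsqPqsqssqss=>ssqssqsqqPqqsqssqss=>ssqssqsqqsqqsqssqss

P => sPs   [P -> s P s]
sPs => ssPss   [P -> s P s]
ssPss => ssqPqss   [P -> q P q]
ssqPqss => ssqsPsqss   [P -> s P s]
ssqsPsqss => ssqssPssqss   [P -> s P s]
ssqssPssqss => ssqssqPqssqss   [P -> q P q]
ssqssqPqssqss => ssqssqsPsqssqss   [P -> s P s]
ssqssqsPsqssqss => ssqssqsqPqsqssqss   [P -> q P q]
ssqssqsqPqsqssqss => ssqssqsqqPqqsqssqss   [P -> q P q]
ssqssqsqqPqqsqssqss => ssqssqsqqsqqsqssqss   [P -> s]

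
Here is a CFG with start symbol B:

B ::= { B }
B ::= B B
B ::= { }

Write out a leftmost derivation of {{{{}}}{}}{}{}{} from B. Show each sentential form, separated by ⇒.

B⇒BB⇒BBB⇒BBBB⇒{B}BBB⇒{BB}BBB⇒{{B}B}BBB⇒{{{B}}B}BBB⇒{{{{}}}B}BBB⇒{{{{}}}{}}BBB⇒{{{{}}}{}}{}BB⇒{{{{}}}{}}{}{}B⇒{{{{}}}{}}{}{}{}

B ⇒ BB   [B ::= B B]
BB ⇒ BBB   [B ::= B B]
BBB ⇒ BBBB   [B ::= B B]
BBBB ⇒ {B}BBB   [B ::= { B }]
{B}BBB ⇒ {BB}BBB   [B ::= B B]
{BB}BBB ⇒ {{B}B}BBB   [B ::= { B }]
{{B}B}BBB ⇒ {{{B}}B}BBB   [B ::= { B }]
{{{B}}B}BBB ⇒ {{{{}}}B}BBB   [B ::= { }]
{{{{}}}B}BBB ⇒ {{{{}}}{}}BBB   [B ::= { }]
{{{{}}}{}}BBB ⇒ {{{{}}}{}}{}BB   [B ::= { }]
{{{{}}}{}}{}BB ⇒ {{{{}}}{}}{}{}B   [B ::= { }]
{{{{}}}{}}{}{}B ⇒ {{{{}}}{}}{}{}{}   [B ::= { }]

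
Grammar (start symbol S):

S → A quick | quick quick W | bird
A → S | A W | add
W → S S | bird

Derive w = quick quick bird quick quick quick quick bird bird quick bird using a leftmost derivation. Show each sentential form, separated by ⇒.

S ⇒ quick quick W ⇒ quick quick S S ⇒ quick quick bird S ⇒ quick quick bird quick quick W ⇒ quick quick bird quick quick S S ⇒ quick quick bird quick quick quick quick W S ⇒ quick quick bird quick quick quick quick S S S ⇒ quick quick bird quick quick quick quick bird S S ⇒ quick quick bird quick quick quick quick bird A quick S ⇒ quick quick bird quick quick quick quick bird S quick S ⇒ quick quick bird quick quick quick quick bird bird quick S ⇒ quick quick bird quick quick quick quick bird bird quick bird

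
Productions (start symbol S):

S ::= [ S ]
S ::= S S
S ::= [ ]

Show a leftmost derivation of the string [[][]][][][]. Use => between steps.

S => SS   [S ::= S S]
SS => SSS   [S ::= S S]
SSS => SSSS   [S ::= S S]
SSSS => [S]SSS   [S ::= [ S ]]
[S]SSS => [SS]SSS   [S ::= S S]
[SS]SSS => [[]S]SSS   [S ::= [ ]]
[[]S]SSS => [[][]]SSS   [S ::= [ ]]
[[][]]SSS => [[][]][]SS   [S ::= [ ]]
[[][]][]SS => [[][]][][]S   [S ::= [ ]]
[[][]][][]S => [[][]][][][]   [S ::= [ ]]

S => SS => SSS => SSSS => [S]SSS => [SS]SSS => [[]S]SSS => [[][]]SSS => [[][]][]SS => [[][]][][]S => [[][]][][][]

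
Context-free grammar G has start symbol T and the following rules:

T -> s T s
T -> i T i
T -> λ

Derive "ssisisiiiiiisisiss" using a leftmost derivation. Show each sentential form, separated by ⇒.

T ⇒ sTs ⇒ ssTss ⇒ ssiTiss ⇒ ssisTsiss ⇒ ssisiTisiss ⇒ ssisisTsisiss ⇒ ssisisiTisisiss ⇒ ssisisiiTiisisiss ⇒ ssisisiiiTiiisisiss ⇒ ssisisiiiiiisisiss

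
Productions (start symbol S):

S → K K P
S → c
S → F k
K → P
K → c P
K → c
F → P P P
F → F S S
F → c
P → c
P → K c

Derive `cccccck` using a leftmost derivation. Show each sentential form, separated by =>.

S => Fk   [S → F k]
Fk => FSSk   [F → F S S]
FSSk => PPPSSk   [F → P P P]
PPPSSk => cPPSSk   [P → c]
cPPSSk => ccPSSk   [P → c]
ccPSSk => ccKcSSk   [P → K c]
ccKcSSk => ccPcSSk   [K → P]
ccPcSSk => ccccSSk   [P → c]
ccccSSk => cccccSk   [S → c]
cccccSk => cccccck   [S → c]

S => Fk => FSSk => PPPSSk => cPPSSk => ccPSSk => ccKcSSk => ccPcSSk => ccccSSk => cccccSk => cccccck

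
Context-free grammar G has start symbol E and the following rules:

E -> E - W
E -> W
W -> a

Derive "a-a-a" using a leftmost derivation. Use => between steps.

E => E-W   [E -> E - W]
E-W => E-W-W   [E -> E - W]
E-W-W => W-W-W   [E -> W]
W-W-W => a-W-W   [W -> a]
a-W-W => a-a-W   [W -> a]
a-a-W => a-a-a   [W -> a]

E => E-W => E-W-W => W-W-W => a-W-W => a-a-W => a-a-a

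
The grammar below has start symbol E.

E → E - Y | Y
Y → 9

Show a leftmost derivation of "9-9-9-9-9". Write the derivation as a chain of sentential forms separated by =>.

E => E-Y => E-Y-Y => E-Y-Y-Y => E-Y-Y-Y-Y => Y-Y-Y-Y-Y => 9-Y-Y-Y-Y => 9-9-Y-Y-Y => 9-9-9-Y-Y => 9-9-9-9-Y => 9-9-9-9-9

E => E-Y   [E → E - Y]
E-Y => E-Y-Y   [E → E - Y]
E-Y-Y => E-Y-Y-Y   [E → E - Y]
E-Y-Y-Y => E-Y-Y-Y-Y   [E → E - Y]
E-Y-Y-Y-Y => Y-Y-Y-Y-Y   [E → Y]
Y-Y-Y-Y-Y => 9-Y-Y-Y-Y   [Y → 9]
9-Y-Y-Y-Y => 9-9-Y-Y-Y   [Y → 9]
9-9-Y-Y-Y => 9-9-9-Y-Y   [Y → 9]
9-9-9-Y-Y => 9-9-9-9-Y   [Y → 9]
9-9-9-9-Y => 9-9-9-9-9   [Y → 9]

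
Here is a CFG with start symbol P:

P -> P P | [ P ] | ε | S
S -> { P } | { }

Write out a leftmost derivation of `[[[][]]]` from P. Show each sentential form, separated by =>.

P => [P] => [[P]] => [[PP]] => [[[P]P]] => [[[]P]] => [[[][P]]] => [[[][]]]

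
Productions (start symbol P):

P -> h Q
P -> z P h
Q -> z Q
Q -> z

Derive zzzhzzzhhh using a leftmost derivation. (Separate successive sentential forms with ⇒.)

P ⇒ zPh ⇒ zzPhh ⇒ zzzPhhh ⇒ zzzhQhhh ⇒ zzzhzQhhh ⇒ zzzhzzQhhh ⇒ zzzhzzzhhh

P ⇒ zPh   [P -> z P h]
zPh ⇒ zzPhh   [P -> z P h]
zzPhh ⇒ zzzPhhh   [P -> z P h]
zzzPhhh ⇒ zzzhQhhh   [P -> h Q]
zzzhQhhh ⇒ zzzhzQhhh   [Q -> z Q]
zzzhzQhhh ⇒ zzzhzzQhhh   [Q -> z Q]
zzzhzzQhhh ⇒ zzzhzzzhhh   [Q -> z]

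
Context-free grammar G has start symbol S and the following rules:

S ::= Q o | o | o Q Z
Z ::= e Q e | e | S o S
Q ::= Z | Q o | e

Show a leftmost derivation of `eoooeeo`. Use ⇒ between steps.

S ⇒ Qo ⇒ Zo ⇒ SoSo ⇒ QooSo ⇒ eooSo ⇒ eoooQZo ⇒ eoooZZo ⇒ eoooeZo ⇒ eoooeeo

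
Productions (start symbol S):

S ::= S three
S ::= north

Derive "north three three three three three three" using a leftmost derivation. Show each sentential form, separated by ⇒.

S ⇒ S three   [S ::= S three]
S three ⇒ S three three   [S ::= S three]
S three three ⇒ S three three three   [S ::= S three]
S three three three ⇒ S three three three three   [S ::= S three]
S three three three three ⇒ S three three three three three   [S ::= S three]
S three three three three three ⇒ S three three three three three three   [S ::= S three]
S three three three three three three ⇒ north three three three three three three   [S ::= north]

S ⇒ S three ⇒ S three three ⇒ S three three three ⇒ S three three three three ⇒ S three three three three three ⇒ S three three three three three three ⇒ north three three three three three three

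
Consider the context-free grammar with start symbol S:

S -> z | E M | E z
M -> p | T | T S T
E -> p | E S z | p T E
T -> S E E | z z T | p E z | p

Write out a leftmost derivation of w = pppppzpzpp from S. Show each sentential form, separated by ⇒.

S ⇒ EM ⇒ pTEM ⇒ ppEzEM ⇒ pppTEzEM ⇒ ppppEzEzEM ⇒ pppppzEzEM ⇒ pppppzpzEM ⇒ pppppzpzpM ⇒ pppppzpzpp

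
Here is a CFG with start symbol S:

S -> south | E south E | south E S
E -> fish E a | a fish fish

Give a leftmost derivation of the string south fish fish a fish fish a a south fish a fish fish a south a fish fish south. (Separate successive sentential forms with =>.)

S => south E S => south fish E a S => south fish fish E a a S => south fish fish a fish fish a a S => south fish fish a fish fish a a south E S => south fish fish a fish fish a a south fish E a S => south fish fish a fish fish a a south fish a fish fish a S => south fish fish a fish fish a a south fish a fish fish a south E S => south fish fish a fish fish a a south fish a fish fish a south a fish fish S => south fish fish a fish fish a a south fish a fish fish a south a fish fish south

S => south E S   [S -> south E S]
south E S => south fish E a S   [E -> fish E a]
south fish E a S => south fish fish E a a S   [E -> fish E a]
south fish fish E a a S => south fish fish a fish fish a a S   [E -> a fish fish]
south fish fish a fish fish a a S => south fish fish a fish fish a a south E S   [S -> south E S]
south fish fish a fish fish a a south E S => south fish fish a fish fish a a south fish E a S   [E -> fish E a]
south fish fish a fish fish a a south fish E a S => south fish fish a fish fish a a south fish a fish fish a S   [E -> a fish fish]
south fish fish a fish fish a a south fish a fish fish a S => south fish fish a fish fish a a south fish a fish fish a south E S   [S -> south E S]
south fish fish a fish fish a a south fish a fish fish a south E S => south fish fish a fish fish a a south fish a fish fish a south a fish fish S   [E -> a fish fish]
south fish fish a fish fish a a south fish a fish fish a south a fish fish S => south fish fish a fish fish a a south fish a fish fish a south a fish fish south   [S -> south]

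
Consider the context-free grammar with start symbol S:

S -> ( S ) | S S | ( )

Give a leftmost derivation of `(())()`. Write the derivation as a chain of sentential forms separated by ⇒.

S ⇒ SS   [S -> S S]
SS ⇒ (S)S   [S -> ( S )]
(S)S ⇒ (())S   [S -> ( )]
(())S ⇒ (())()   [S -> ( )]

S⇒SS⇒(S)S⇒(())S⇒(())()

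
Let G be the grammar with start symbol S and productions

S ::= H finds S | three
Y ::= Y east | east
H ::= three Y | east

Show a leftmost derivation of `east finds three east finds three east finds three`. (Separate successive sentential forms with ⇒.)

S ⇒ H finds S ⇒ east finds S ⇒ east finds H finds S ⇒ east finds three Y finds S ⇒ east finds three east finds S ⇒ east finds three east finds H finds S ⇒ east finds three east finds three Y finds S ⇒ east finds three east finds three east finds S ⇒ east finds three east finds three east finds three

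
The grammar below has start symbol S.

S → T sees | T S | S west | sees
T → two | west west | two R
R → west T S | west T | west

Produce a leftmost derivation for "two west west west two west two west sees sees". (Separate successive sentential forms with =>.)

S => T sees   [S → T sees]
T sees => two R sees   [T → two R]
two R sees => two west T S sees   [R → west T S]
two west T S sees => two west west west S sees   [T → west west]
two west west west S sees => two west west west T sees sees   [S → T sees]
two west west west T sees sees => two west west west two R sees sees   [T → two R]
two west west west two R sees sees => two west west west two west T sees sees   [R → west T]
two west west west two west T sees sees => two west west west two west two R sees sees   [T → two R]
two west west west two west two R sees sees => two west west west two west two west sees sees   [R → west]

S => T sees => two R sees => two west T S sees => two west west west S sees => two west west west T sees sees => two west west west two R sees sees => two west west west two west T sees sees => two west west west two west two R sees sees => two west west west two west two west sees sees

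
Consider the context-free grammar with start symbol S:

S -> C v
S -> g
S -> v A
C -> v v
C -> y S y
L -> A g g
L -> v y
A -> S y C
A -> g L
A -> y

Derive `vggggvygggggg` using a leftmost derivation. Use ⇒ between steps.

S ⇒ vA ⇒ vgL ⇒ vgAgg ⇒ vggLgg ⇒ vggAgggg ⇒ vgggLgggg ⇒ vgggAgggggg ⇒ vggggLgggggg ⇒ vggggvygggggg

S ⇒ vA   [S -> v A]
vA ⇒ vgL   [A -> g L]
vgL ⇒ vgAgg   [L -> A g g]
vgAgg ⇒ vggLgg   [A -> g L]
vggLgg ⇒ vggAgggg   [L -> A g g]
vggAgggg ⇒ vgggLgggg   [A -> g L]
vgggLgggg ⇒ vgggAgggggg   [L -> A g g]
vgggAgggggg ⇒ vggggLgggggg   [A -> g L]
vggggLgggggg ⇒ vggggvygggggg   [L -> v y]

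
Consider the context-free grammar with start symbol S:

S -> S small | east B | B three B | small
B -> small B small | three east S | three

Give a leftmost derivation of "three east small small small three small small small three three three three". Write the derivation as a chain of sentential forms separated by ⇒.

S ⇒ B three B ⇒ three east S three B ⇒ three east B three B three B ⇒ three east small B small three B three B ⇒ three east small small B small small three B three B ⇒ three east small small small B small small small three B three B ⇒ three east small small small three small small small three B three B ⇒ three east small small small three small small small three three three B ⇒ three east small small small three small small small three three three three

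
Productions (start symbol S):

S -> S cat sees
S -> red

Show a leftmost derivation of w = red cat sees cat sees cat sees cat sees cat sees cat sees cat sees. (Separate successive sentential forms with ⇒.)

S ⇒ S cat sees   [S -> S cat sees]
S cat sees ⇒ S cat sees cat sees   [S -> S cat sees]
S cat sees cat sees ⇒ S cat sees cat sees cat sees   [S -> S cat sees]
S cat sees cat sees cat sees ⇒ S cat sees cat sees cat sees cat sees   [S -> S cat sees]
S cat sees cat sees cat sees cat sees ⇒ S cat sees cat sees cat sees cat sees cat sees   [S -> S cat sees]
S cat sees cat sees cat sees cat sees cat sees ⇒ S cat sees cat sees cat sees cat sees cat sees cat sees   [S -> S cat sees]
S cat sees cat sees cat sees cat sees cat sees cat sees ⇒ S cat sees cat sees cat sees cat sees cat sees cat sees cat sees   [S -> S cat sees]
S cat sees cat sees cat sees cat sees cat sees cat sees cat sees ⇒ red cat sees cat sees cat sees cat sees cat sees cat sees cat sees   [S -> red]

S ⇒ S cat sees ⇒ S cat sees cat sees ⇒ S cat sees cat sees cat sees ⇒ S cat sees cat sees cat sees cat sees ⇒ S cat sees cat sees cat sees cat sees cat sees ⇒ S cat sees cat sees cat sees cat sees cat sees cat sees ⇒ S cat sees cat sees cat sees cat sees cat sees cat sees cat sees ⇒ red cat sees cat sees cat sees cat sees cat sees cat sees cat sees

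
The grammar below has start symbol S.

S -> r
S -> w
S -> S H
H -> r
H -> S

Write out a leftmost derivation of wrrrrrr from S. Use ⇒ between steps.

S ⇒ SH ⇒ wH ⇒ wS ⇒ wSH ⇒ wSHH ⇒ wSHHH ⇒ wSHHHH ⇒ wSHHHHH ⇒ wrHHHHH ⇒ wrrHHHH ⇒ wrrrHHH ⇒ wrrrrHH ⇒ wrrrrrH ⇒ wrrrrrr

S ⇒ SH   [S -> S H]
SH ⇒ wH   [S -> w]
wH ⇒ wS   [H -> S]
wS ⇒ wSH   [S -> S H]
wSH ⇒ wSHH   [S -> S H]
wSHH ⇒ wSHHH   [S -> S H]
wSHHH ⇒ wSHHHH   [S -> S H]
wSHHHH ⇒ wSHHHHH   [S -> S H]
wSHHHHH ⇒ wrHHHHH   [S -> r]
wrHHHHH ⇒ wrrHHHH   [H -> r]
wrrHHHH ⇒ wrrrHHH   [H -> r]
wrrrHHH ⇒ wrrrrHH   [H -> r]
wrrrrHH ⇒ wrrrrrH   [H -> r]
wrrrrrH ⇒ wrrrrrr   [H -> r]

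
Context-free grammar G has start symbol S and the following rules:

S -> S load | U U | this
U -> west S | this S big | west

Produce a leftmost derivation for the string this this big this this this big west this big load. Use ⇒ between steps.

S ⇒ S load ⇒ U U load ⇒ this S big U load ⇒ this this big U load ⇒ this this big this S big load ⇒ this this big this U U big load ⇒ this this big this this S big U big load ⇒ this this big this this this big U big load ⇒ this this big this this this big west S big load ⇒ this this big this this this big west this big load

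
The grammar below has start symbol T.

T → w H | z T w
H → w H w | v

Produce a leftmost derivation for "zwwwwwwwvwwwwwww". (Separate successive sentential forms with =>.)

T => zTw   [T → z T w]
zTw => zwHw   [T → w H]
zwHw => zwwHww   [H → w H w]
zwwHww => zwwwHwww   [H → w H w]
zwwwHwww => zwwwwHwwww   [H → w H w]
zwwwwHwwww => zwwwwwHwwwww   [H → w H w]
zwwwwwHwwwww => zwwwwwwHwwwwww   [H → w H w]
zwwwwwwHwwwwww => zwwwwwwwHwwwwwww   [H → w H w]
zwwwwwwwHwwwwwww => zwwwwwwwvwwwwwww   [H → v]

T => zTw => zwHw => zwwHww => zwwwHwww => zwwwwHwwww => zwwwwwHwwwww => zwwwwwwHwwwwww => zwwwwwwwHwwwwwww => zwwwwwwwvwwwwwww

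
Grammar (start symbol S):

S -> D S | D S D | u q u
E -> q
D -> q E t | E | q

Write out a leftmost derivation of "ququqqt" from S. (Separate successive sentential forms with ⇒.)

S ⇒ DSD   [S -> D S D]
DSD ⇒ ESD   [D -> E]
ESD ⇒ qSD   [E -> q]
qSD ⇒ ququD   [S -> u q u]
ququD ⇒ ququqEt   [D -> q E t]
ququqEt ⇒ ququqqt   [E -> q]

S⇒DSD⇒ESD⇒qSD⇒ququD⇒ququqEt⇒ququqqt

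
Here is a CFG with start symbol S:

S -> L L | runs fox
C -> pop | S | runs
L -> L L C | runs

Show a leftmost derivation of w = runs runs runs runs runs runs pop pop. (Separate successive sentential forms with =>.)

S => L L => runs L => runs L L C => runs runs L C => runs runs L L C C => runs runs L L C L C C => runs runs runs L C L C C => runs runs runs runs C L C C => runs runs runs runs runs L C C => runs runs runs runs runs runs C C => runs runs runs runs runs runs pop C => runs runs runs runs runs runs pop pop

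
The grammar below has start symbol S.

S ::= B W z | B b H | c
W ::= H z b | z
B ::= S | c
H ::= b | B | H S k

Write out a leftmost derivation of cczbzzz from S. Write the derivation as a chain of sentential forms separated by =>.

S=>BWz=>SWz=>BWzWz=>cWzWz=>cHzbzWz=>cBzbzWz=>cczbzWz=>cczbzzz

S => BWz   [S ::= B W z]
BWz => SWz   [B ::= S]
SWz => BWzWz   [S ::= B W z]
BWzWz => cWzWz   [B ::= c]
cWzWz => cHzbzWz   [W ::= H z b]
cHzbzWz => cBzbzWz   [H ::= B]
cBzbzWz => cczbzWz   [B ::= c]
cczbzWz => cczbzzz   [W ::= z]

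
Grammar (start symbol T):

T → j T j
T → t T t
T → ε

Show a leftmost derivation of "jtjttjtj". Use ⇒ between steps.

T ⇒ jTj ⇒ jtTtj ⇒ jtjTjtj ⇒ jtjtTtjtj ⇒ jtjttjtj

T ⇒ jTj   [T → j T j]
jTj ⇒ jtTtj   [T → t T t]
jtTtj ⇒ jtjTjtj   [T → j T j]
jtjTjtj ⇒ jtjtTtjtj   [T → t T t]
jtjtTtjtj ⇒ jtjttjtj   [T → ε]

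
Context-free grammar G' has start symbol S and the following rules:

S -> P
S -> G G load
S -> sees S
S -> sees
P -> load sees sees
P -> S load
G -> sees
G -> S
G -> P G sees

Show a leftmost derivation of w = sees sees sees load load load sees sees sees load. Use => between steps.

S => G G load   [S -> G G load]
G G load => P G sees G load   [G -> P G sees]
P G sees G load => S load G sees G load   [P -> S load]
S load G sees G load => P load G sees G load   [S -> P]
P load G sees G load => S load load G sees G load   [P -> S load]
S load load G sees G load => P load load G sees G load   [S -> P]
P load load G sees G load => S load load load G sees G load   [P -> S load]
S load load load G sees G load => sees S load load load G sees G load   [S -> sees S]
sees S load load load G sees G load => sees sees S load load load G sees G load   [S -> sees S]
sees sees S load load load G sees G load => sees sees sees load load load G sees G load   [S -> sees]
sees sees sees load load load G sees G load => sees sees sees load load load sees sees G load   [G -> sees]
sees sees sees load load load sees sees G load => sees sees sees load load load sees sees sees load   [G -> sees]

S => G G load => P G sees G load => S load G sees G load => P load G sees G load => S load load G sees G load => P load load G sees G load => S load load load G sees G load => sees S load load load G sees G load => sees sees S load load load G sees G load => sees sees sees load load load G sees G load => sees sees sees load load load sees sees G load => sees sees sees load load load sees sees sees load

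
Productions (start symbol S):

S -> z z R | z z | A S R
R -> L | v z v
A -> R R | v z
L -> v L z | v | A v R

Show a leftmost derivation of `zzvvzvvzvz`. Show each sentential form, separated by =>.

S => zzR   [S -> z z R]
zzR => zzL   [R -> L]
zzL => zzvLz   [L -> v L z]
zzvLz => zzvAvRz   [L -> A v R]
zzvAvRz => zzvvzvRz   [A -> v z]
zzvvzvRz => zzvvzvvzvz   [R -> v z v]

S => zzR => zzL => zzvLz => zzvAvRz => zzvvzvRz => zzvvzvvzvz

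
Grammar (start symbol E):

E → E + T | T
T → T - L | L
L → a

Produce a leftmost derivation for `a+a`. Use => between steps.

E => E+T => T+T => L+T => a+T => a+L => a+a

E => E+T   [E → E + T]
E+T => T+T   [E → T]
T+T => L+T   [T → L]
L+T => a+T   [L → a]
a+T => a+L   [T → L]
a+L => a+a   [L → a]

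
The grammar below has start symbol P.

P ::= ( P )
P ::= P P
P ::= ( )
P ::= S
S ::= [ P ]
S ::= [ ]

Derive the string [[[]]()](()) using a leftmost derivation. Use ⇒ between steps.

P ⇒ PP   [P ::= P P]
PP ⇒ SP   [P ::= S]
SP ⇒ [P]P   [S ::= [ P ]]
[P]P ⇒ [PP]P   [P ::= P P]
[PP]P ⇒ [SP]P   [P ::= S]
[SP]P ⇒ [[P]P]P   [S ::= [ P ]]
[[P]P]P ⇒ [[S]P]P   [P ::= S]
[[S]P]P ⇒ [[[]]P]P   [S ::= [ ]]
[[[]]P]P ⇒ [[[]]()]P   [P ::= ( )]
[[[]]()]P ⇒ [[[]]()](P)   [P ::= ( P )]
[[[]]()](P) ⇒ [[[]]()](())   [P ::= ( )]

P ⇒ PP ⇒ SP ⇒ [P]P ⇒ [PP]P ⇒ [SP]P ⇒ [[P]P]P ⇒ [[S]P]P ⇒ [[[]]P]P ⇒ [[[]]()]P ⇒ [[[]]()](P) ⇒ [[[]]()](())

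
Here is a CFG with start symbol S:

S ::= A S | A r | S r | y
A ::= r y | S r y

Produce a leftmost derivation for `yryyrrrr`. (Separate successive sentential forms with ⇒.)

S⇒Sr⇒Srr⇒Srrr⇒ASrrr⇒SrySrrr⇒yrySrrr⇒yrySrrrr⇒yryyrrrr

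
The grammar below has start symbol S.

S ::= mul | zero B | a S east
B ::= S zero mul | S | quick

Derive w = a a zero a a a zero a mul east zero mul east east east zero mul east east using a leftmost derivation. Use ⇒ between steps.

S ⇒ a S east ⇒ a a S east east ⇒ a a zero B east east ⇒ a a zero S zero mul east east ⇒ a a zero a S east zero mul east east ⇒ a a zero a a S east east zero mul east east ⇒ a a zero a a a S east east east zero mul east east ⇒ a a zero a a a zero B east east east zero mul east east ⇒ a a zero a a a zero S zero mul east east east zero mul east east ⇒ a a zero a a a zero a S east zero mul east east east zero mul east east ⇒ a a zero a a a zero a mul east zero mul east east east zero mul east east

S ⇒ a S east   [S ::= a S east]
a S east ⇒ a a S east east   [S ::= a S east]
a a S east east ⇒ a a zero B east east   [S ::= zero B]
a a zero B east east ⇒ a a zero S zero mul east east   [B ::= S zero mul]
a a zero S zero mul east east ⇒ a a zero a S east zero mul east east   [S ::= a S east]
a a zero a S east zero mul east east ⇒ a a zero a a S east east zero mul east east   [S ::= a S east]
a a zero a a S east east zero mul east east ⇒ a a zero a a a S east east east zero mul east east   [S ::= a S east]
a a zero a a a S east east east zero mul east east ⇒ a a zero a a a zero B east east east zero mul east east   [S ::= zero B]
a a zero a a a zero B east east east zero mul east east ⇒ a a zero a a a zero S zero mul east east east zero mul east east   [B ::= S zero mul]
a a zero a a a zero S zero mul east east east zero mul east east ⇒ a a zero a a a zero a S east zero mul east east east zero mul east east   [S ::= a S east]
a a zero a a a zero a S east zero mul east east east zero mul east east ⇒ a a zero a a a zero a mul east zero mul east east east zero mul east east   [S ::= mul]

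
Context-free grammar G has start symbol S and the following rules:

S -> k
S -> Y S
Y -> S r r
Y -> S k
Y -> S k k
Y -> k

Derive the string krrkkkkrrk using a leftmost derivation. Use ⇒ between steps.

S ⇒ YS ⇒ SrrS ⇒ krrS ⇒ krrYS ⇒ krrSrrS ⇒ krrYSrrS ⇒ krrSkkSrrS ⇒ krrkkkSrrS ⇒ krrkkkkrrS ⇒ krrkkkkrrk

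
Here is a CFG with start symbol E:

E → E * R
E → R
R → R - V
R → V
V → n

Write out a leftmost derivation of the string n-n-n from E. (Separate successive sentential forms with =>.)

E => R => R-V => R-V-V => V-V-V => n-V-V => n-n-V => n-n-n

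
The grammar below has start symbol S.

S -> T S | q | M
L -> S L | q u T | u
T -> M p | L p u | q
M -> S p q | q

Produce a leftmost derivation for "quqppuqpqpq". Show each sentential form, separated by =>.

S=>TS=>MpS=>SpqpS=>TSpqpS=>LpuSpqpS=>quTpuSpqpS=>quMppuSpqpS=>quqppuSpqpS=>quqppuqpqpS=>quqppuqpqpq

S => TS   [S -> T S]
TS => MpS   [T -> M p]
MpS => SpqpS   [M -> S p q]
SpqpS => TSpqpS   [S -> T S]
TSpqpS => LpuSpqpS   [T -> L p u]
LpuSpqpS => quTpuSpqpS   [L -> q u T]
quTpuSpqpS => quMppuSpqpS   [T -> M p]
quMppuSpqpS => quqppuSpqpS   [M -> q]
quqppuSpqpS => quqppuqpqpS   [S -> q]
quqppuqpqpS => quqppuqpqpq   [S -> q]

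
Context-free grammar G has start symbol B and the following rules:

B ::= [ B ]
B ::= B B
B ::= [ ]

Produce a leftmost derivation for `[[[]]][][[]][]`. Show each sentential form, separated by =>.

B => BB   [B ::= B B]
BB => [B]B   [B ::= [ B ]]
[B]B => [[B]]B   [B ::= [ B ]]
[[B]]B => [[[]]]B   [B ::= [ ]]
[[[]]]B => [[[]]]BB   [B ::= B B]
[[[]]]BB => [[[]]][]B   [B ::= [ ]]
[[[]]][]B => [[[]]][]BB   [B ::= B B]
[[[]]][]BB => [[[]]][][B]B   [B ::= [ B ]]
[[[]]][][B]B => [[[]]][][[]]B   [B ::= [ ]]
[[[]]][][[]]B => [[[]]][][[]][]   [B ::= [ ]]

B => BB => [B]B => [[B]]B => [[[]]]B => [[[]]]BB => [[[]]][]B => [[[]]][]BB => [[[]]][][B]B => [[[]]][][[]]B => [[[]]][][[]][]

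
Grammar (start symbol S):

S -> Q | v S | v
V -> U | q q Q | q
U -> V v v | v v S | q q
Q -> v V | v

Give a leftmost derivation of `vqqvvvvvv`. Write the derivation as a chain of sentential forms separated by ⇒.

S ⇒ Q ⇒ vV ⇒ vU ⇒ vVvv ⇒ vqqQvv ⇒ vqqvVvv ⇒ vqqvUvv ⇒ vqqvvvSvv ⇒ vqqvvvQvv ⇒ vqqvvvvvv

S ⇒ Q   [S -> Q]
Q ⇒ vV   [Q -> v V]
vV ⇒ vU   [V -> U]
vU ⇒ vVvv   [U -> V v v]
vVvv ⇒ vqqQvv   [V -> q q Q]
vqqQvv ⇒ vqqvVvv   [Q -> v V]
vqqvVvv ⇒ vqqvUvv   [V -> U]
vqqvUvv ⇒ vqqvvvSvv   [U -> v v S]
vqqvvvSvv ⇒ vqqvvvQvv   [S -> Q]
vqqvvvQvv ⇒ vqqvvvvvv   [Q -> v]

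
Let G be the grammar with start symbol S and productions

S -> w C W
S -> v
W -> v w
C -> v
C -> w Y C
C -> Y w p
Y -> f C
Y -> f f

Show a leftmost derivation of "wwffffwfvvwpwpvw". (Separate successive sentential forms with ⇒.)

S ⇒ wCW ⇒ wwYCW ⇒ wwffCW ⇒ wwffYwpW ⇒ wwfffCwpW ⇒ wwfffYwpwpW ⇒ wwffffCwpwpW ⇒ wwffffwYCwpwpW ⇒ wwffffwfCCwpwpW ⇒ wwffffwfvCwpwpW ⇒ wwffffwfvvwpwpW ⇒ wwffffwfvvwpwpvw

S ⇒ wCW   [S -> w C W]
wCW ⇒ wwYCW   [C -> w Y C]
wwYCW ⇒ wwffCW   [Y -> f f]
wwffCW ⇒ wwffYwpW   [C -> Y w p]
wwffYwpW ⇒ wwfffCwpW   [Y -> f C]
wwfffCwpW ⇒ wwfffYwpwpW   [C -> Y w p]
wwfffYwpwpW ⇒ wwffffCwpwpW   [Y -> f C]
wwffffCwpwpW ⇒ wwffffwYCwpwpW   [C -> w Y C]
wwffffwYCwpwpW ⇒ wwffffwfCCwpwpW   [Y -> f C]
wwffffwfCCwpwpW ⇒ wwffffwfvCwpwpW   [C -> v]
wwffffwfvCwpwpW ⇒ wwffffwfvvwpwpW   [C -> v]
wwffffwfvvwpwpW ⇒ wwffffwfvvwpwpvw   [W -> v w]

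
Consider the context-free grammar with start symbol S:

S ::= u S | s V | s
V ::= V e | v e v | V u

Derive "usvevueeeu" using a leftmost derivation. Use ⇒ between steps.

S ⇒ uS ⇒ usV ⇒ usVu ⇒ usVeu ⇒ usVeeu ⇒ usVeeeu ⇒ usVueeeu ⇒ usvevueeeu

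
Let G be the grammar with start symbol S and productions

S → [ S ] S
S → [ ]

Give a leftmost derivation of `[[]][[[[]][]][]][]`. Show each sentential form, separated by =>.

S => [S]S   [S → [ S ] S]
[S]S => [[]]S   [S → [ ]]
[[]]S => [[]][S]S   [S → [ S ] S]
[[]][S]S => [[]][[S]S]S   [S → [ S ] S]
[[]][[S]S]S => [[]][[[S]S]S]S   [S → [ S ] S]
[[]][[[S]S]S]S => [[]][[[[]]S]S]S   [S → [ ]]
[[]][[[[]]S]S]S => [[]][[[[]][]]S]S   [S → [ ]]
[[]][[[[]][]]S]S => [[]][[[[]][]][]]S   [S → [ ]]
[[]][[[[]][]][]]S => [[]][[[[]][]][]][]   [S → [ ]]

S => [S]S => [[]]S => [[]][S]S => [[]][[S]S]S => [[]][[[S]S]S]S => [[]][[[[]]S]S]S => [[]][[[[]][]]S]S => [[]][[[[]][]][]]S => [[]][[[[]][]][]][]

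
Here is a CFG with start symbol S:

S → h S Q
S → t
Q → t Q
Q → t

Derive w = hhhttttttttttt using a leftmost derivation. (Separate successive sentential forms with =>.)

S => hSQ => hhSQQ => hhhSQQQ => hhhtQQQ => hhhttQQQ => hhhtttQQQ => hhhttttQQQ => hhhtttttQQQ => hhhttttttQQQ => hhhtttttttQQQ => hhhttttttttQQQ => hhhtttttttttQQ => hhhttttttttttQ => hhhttttttttttt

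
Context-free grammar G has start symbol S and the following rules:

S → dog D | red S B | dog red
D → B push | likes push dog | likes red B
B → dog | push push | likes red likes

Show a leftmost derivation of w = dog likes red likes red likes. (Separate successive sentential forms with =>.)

S => dog D => dog likes red B => dog likes red likes red likes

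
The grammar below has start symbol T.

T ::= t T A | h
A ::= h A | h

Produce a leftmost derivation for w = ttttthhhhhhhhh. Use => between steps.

T => tTA   [T ::= t T A]
tTA => ttTAA   [T ::= t T A]
ttTAA => tttTAAA   [T ::= t T A]
tttTAAA => ttttTAAAA   [T ::= t T A]
ttttTAAAA => tttttTAAAAA   [T ::= t T A]
tttttTAAAAA => ttttthAAAAA   [T ::= h]
ttttthAAAAA => ttttthhAAAA   [A ::= h]
ttttthhAAAA => ttttthhhAAAA   [A ::= h A]
ttttthhhAAAA => ttttthhhhAAA   [A ::= h]
ttttthhhhAAA => ttttthhhhhAA   [A ::= h]
ttttthhhhhAA => ttttthhhhhhA   [A ::= h]
ttttthhhhhhA => ttttthhhhhhhA   [A ::= h A]
ttttthhhhhhhA => ttttthhhhhhhhA   [A ::= h A]
ttttthhhhhhhhA => ttttthhhhhhhhh   [A ::= h]

T=>tTA=>ttTAA=>tttTAAA=>ttttTAAAA=>tttttTAAAAA=>ttttthAAAAA=>ttttthhAAAA=>ttttthhhAAAA=>ttttthhhhAAA=>ttttthhhhhAA=>ttttthhhhhhA=>ttttthhhhhhhA=>ttttthhhhhhhhA=>ttttthhhhhhhhh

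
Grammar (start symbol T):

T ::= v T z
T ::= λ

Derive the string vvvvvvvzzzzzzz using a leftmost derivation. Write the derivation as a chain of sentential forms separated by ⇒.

T ⇒ vTz   [T ::= v T z]
vTz ⇒ vvTzz   [T ::= v T z]
vvTzz ⇒ vvvTzzz   [T ::= v T z]
vvvTzzz ⇒ vvvvTzzzz   [T ::= v T z]
vvvvTzzzz ⇒ vvvvvTzzzzz   [T ::= v T z]
vvvvvTzzzzz ⇒ vvvvvvTzzzzzz   [T ::= v T z]
vvvvvvTzzzzzz ⇒ vvvvvvvTzzzzzzz   [T ::= v T z]
vvvvvvvTzzzzzzz ⇒ vvvvvvvzzzzzzz   [T ::= λ]

T ⇒ vTz ⇒ vvTzz ⇒ vvvTzzz ⇒ vvvvTzzzz ⇒ vvvvvTzzzzz ⇒ vvvvvvTzzzzzz ⇒ vvvvvvvTzzzzzzz ⇒ vvvvvvvzzzzzzz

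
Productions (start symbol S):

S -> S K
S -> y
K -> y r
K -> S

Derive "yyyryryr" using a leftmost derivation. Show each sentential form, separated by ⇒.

S ⇒ SK   [S -> S K]
SK ⇒ SKK   [S -> S K]
SKK ⇒ SKKK   [S -> S K]
SKKK ⇒ SKKKK   [S -> S K]
SKKKK ⇒ yKKKK   [S -> y]
yKKKK ⇒ ySKKK   [K -> S]
ySKKK ⇒ yyKKK   [S -> y]
yyKKK ⇒ yyyrKK   [K -> y r]
yyyrKK ⇒ yyyryrK   [K -> y r]
yyyryrK ⇒ yyyryryr   [K -> y r]

S ⇒ SK ⇒ SKK ⇒ SKKK ⇒ SKKKK ⇒ yKKKK ⇒ ySKKK ⇒ yyKKK ⇒ yyyrKK ⇒ yyyryrK ⇒ yyyryryr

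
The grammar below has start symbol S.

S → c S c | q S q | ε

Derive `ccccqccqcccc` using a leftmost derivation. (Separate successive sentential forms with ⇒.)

S⇒cSc⇒ccScc⇒cccSccc⇒ccccScccc⇒ccccqSqcccc⇒ccccqcScqcccc⇒ccccqccqcccc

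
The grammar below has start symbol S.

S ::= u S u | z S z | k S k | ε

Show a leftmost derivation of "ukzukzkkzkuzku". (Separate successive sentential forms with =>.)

S=>uSu=>ukSku=>ukzSzku=>ukzuSuzku=>ukzukSkuzku=>ukzukzSzkuzku=>ukzukzkSkzkuzku=>ukzukzkkzkuzku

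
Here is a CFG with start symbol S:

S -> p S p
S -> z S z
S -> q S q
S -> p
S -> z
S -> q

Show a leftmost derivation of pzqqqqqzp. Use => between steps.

S => pSp   [S -> p S p]
pSp => pzSzp   [S -> z S z]
pzSzp => pzqSqzp   [S -> q S q]
pzqSqzp => pzqqSqqzp   [S -> q S q]
pzqqSqqzp => pzqqqqqzp   [S -> q]

S=>pSp=>pzSzp=>pzqSqzp=>pzqqSqqzp=>pzqqqqqzp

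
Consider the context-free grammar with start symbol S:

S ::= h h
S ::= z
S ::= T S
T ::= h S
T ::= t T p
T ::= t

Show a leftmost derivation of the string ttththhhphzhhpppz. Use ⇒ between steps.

S ⇒ TS   [S ::= T S]
TS ⇒ tTpS   [T ::= t T p]
tTpS ⇒ ttTppS   [T ::= t T p]
ttTppS ⇒ tttTpppS   [T ::= t T p]
tttTpppS ⇒ ttthSpppS   [T ::= h S]
ttthSpppS ⇒ ttthTSpppS   [S ::= T S]
ttthTSpppS ⇒ ttthtTpSpppS   [T ::= t T p]
ttthtTpSpppS ⇒ ttththSpSpppS   [T ::= h S]
ttththSpSpppS ⇒ ttththhhpSpppS   [S ::= h h]
ttththhhpSpppS ⇒ ttththhhpTSpppS   [S ::= T S]
ttththhhpTSpppS ⇒ ttththhhphSSpppS   [T ::= h S]
ttththhhphSSpppS ⇒ ttththhhphzSpppS   [S ::= z]
ttththhhphzSpppS ⇒ ttththhhphzhhpppS   [S ::= h h]
ttththhhphzhhpppS ⇒ ttththhhphzhhpppz   [S ::= z]

S⇒TS⇒tTpS⇒ttTppS⇒tttTpppS⇒ttthSpppS⇒ttthTSpppS⇒ttthtTpSpppS⇒ttththSpSpppS⇒ttththhhpSpppS⇒ttththhhpTSpppS⇒ttththhhphSSpppS⇒ttththhhphzSpppS⇒ttththhhphzhhpppS⇒ttththhhphzhhpppz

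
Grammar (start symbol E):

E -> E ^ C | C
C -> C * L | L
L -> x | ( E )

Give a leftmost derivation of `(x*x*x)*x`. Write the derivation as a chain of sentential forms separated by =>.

E => C => C*L => L*L => (E)*L => (C)*L => (C*L)*L => (C*L*L)*L => (L*L*L)*L => (x*L*L)*L => (x*x*L)*L => (x*x*x)*L => (x*x*x)*x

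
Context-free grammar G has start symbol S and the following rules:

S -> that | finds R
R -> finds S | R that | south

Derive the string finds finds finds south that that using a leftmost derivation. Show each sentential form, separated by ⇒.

S ⇒ finds R ⇒ finds R that ⇒ finds R that that ⇒ finds finds S that that ⇒ finds finds finds R that that ⇒ finds finds finds south that that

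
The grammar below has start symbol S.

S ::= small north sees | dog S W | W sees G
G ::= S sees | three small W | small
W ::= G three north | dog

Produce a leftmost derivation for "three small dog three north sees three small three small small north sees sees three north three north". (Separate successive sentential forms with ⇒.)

S ⇒ W sees G ⇒ G three north sees G ⇒ three small W three north sees G ⇒ three small dog three north sees G ⇒ three small dog three north sees three small W ⇒ three small dog three north sees three small G three north ⇒ three small dog three north sees three small three small W three north ⇒ three small dog three north sees three small three small G three north three north ⇒ three small dog three north sees three small three small S sees three north three north ⇒ three small dog three north sees three small three small small north sees sees three north three north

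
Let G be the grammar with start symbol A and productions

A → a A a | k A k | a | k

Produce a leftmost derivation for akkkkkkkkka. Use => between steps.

A => aAa   [A → a A a]
aAa => akAka   [A → k A k]
akAka => akkAkka   [A → k A k]
akkAkka => akkkAkkka   [A → k A k]
akkkAkkka => akkkkAkkkka   [A → k A k]
akkkkAkkkka => akkkkkkkkka   [A → k]

A => aAa => akAka => akkAkka => akkkAkkka => akkkkAkkkka => akkkkkkkkka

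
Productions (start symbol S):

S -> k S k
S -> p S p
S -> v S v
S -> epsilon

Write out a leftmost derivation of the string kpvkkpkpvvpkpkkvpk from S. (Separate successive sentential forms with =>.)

S => kSk   [S -> k S k]
kSk => kpSpk   [S -> p S p]
kpSpk => kpvSvpk   [S -> v S v]
kpvSvpk => kpvkSkvpk   [S -> k S k]
kpvkSkvpk => kpvkkSkkvpk   [S -> k S k]
kpvkkSkkvpk => kpvkkpSpkkvpk   [S -> p S p]
kpvkkpSpkkvpk => kpvkkpkSkpkkvpk   [S -> k S k]
kpvkkpkSkpkkvpk => kpvkkpkpSpkpkkvpk   [S -> p S p]
kpvkkpkpSpkpkkvpk => kpvkkpkpvSvpkpkkvpk   [S -> v S v]
kpvkkpkpvSvpkpkkvpk => kpvkkpkpvvpkpkkvpk   [S -> epsilon]

S=>kSk=>kpSpk=>kpvSvpk=>kpvkSkvpk=>kpvkkSkkvpk=>kpvkkpSpkkvpk=>kpvkkpkSkpkkvpk=>kpvkkpkpSpkpkkvpk=>kpvkkpkpvSvpkpkkvpk=>kpvkkpkpvvpkpkkvpk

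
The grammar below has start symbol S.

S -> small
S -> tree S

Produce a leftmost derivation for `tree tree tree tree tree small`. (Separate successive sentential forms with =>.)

S => tree S => tree tree S => tree tree tree S => tree tree tree tree S => tree tree tree tree tree S => tree tree tree tree tree small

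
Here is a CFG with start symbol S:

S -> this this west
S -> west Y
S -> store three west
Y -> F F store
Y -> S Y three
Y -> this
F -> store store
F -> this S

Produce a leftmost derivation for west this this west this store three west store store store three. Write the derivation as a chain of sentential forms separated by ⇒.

S ⇒ west Y   [S -> west Y]
west Y ⇒ west S Y three   [Y -> S Y three]
west S Y three ⇒ west this this west Y three   [S -> this this west]
west this this west Y three ⇒ west this this west F F store three   [Y -> F F store]
west this this west F F store three ⇒ west this this west this S F store three   [F -> this S]
west this this west this S F store three ⇒ west this this west this store three west F store three   [S -> store three west]
west this this west this store three west F store three ⇒ west this this west this store three west store store store three   [F -> store store]

S ⇒ west Y ⇒ west S Y three ⇒ west this this west Y three ⇒ west this this west F F store three ⇒ west this this west this S F store three ⇒ west this this west this store three west F store three ⇒ west this this west this store three west store store store three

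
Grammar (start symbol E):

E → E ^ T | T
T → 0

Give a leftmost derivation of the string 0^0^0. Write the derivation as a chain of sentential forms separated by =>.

E => E^T => E^T^T => T^T^T => 0^T^T => 0^0^T => 0^0^0

E => E^T   [E → E ^ T]
E^T => E^T^T   [E → E ^ T]
E^T^T => T^T^T   [E → T]
T^T^T => 0^T^T   [T → 0]
0^T^T => 0^0^T   [T → 0]
0^0^T => 0^0^0   [T → 0]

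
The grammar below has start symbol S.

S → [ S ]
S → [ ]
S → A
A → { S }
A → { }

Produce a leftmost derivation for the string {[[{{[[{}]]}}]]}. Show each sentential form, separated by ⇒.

S ⇒ A   [S → A]
A ⇒ {S}   [A → { S }]
{S} ⇒ {[S]}   [S → [ S ]]
{[S]} ⇒ {[[S]]}   [S → [ S ]]
{[[S]]} ⇒ {[[A]]}   [S → A]
{[[A]]} ⇒ {[[{S}]]}   [A → { S }]
{[[{S}]]} ⇒ {[[{A}]]}   [S → A]
{[[{A}]]} ⇒ {[[{{S}}]]}   [A → { S }]
{[[{{S}}]]} ⇒ {[[{{[S]}}]]}   [S → [ S ]]
{[[{{[S]}}]]} ⇒ {[[{{[[S]]}}]]}   [S → [ S ]]
{[[{{[[S]]}}]]} ⇒ {[[{{[[A]]}}]]}   [S → A]
{[[{{[[A]]}}]]} ⇒ {[[{{[[{}]]}}]]}   [A → { }]

S ⇒ A ⇒ {S} ⇒ {[S]} ⇒ {[[S]]} ⇒ {[[A]]} ⇒ {[[{S}]]} ⇒ {[[{A}]]} ⇒ {[[{{S}}]]} ⇒ {[[{{[S]}}]]} ⇒ {[[{{[[S]]}}]]} ⇒ {[[{{[[A]]}}]]} ⇒ {[[{{[[{}]]}}]]}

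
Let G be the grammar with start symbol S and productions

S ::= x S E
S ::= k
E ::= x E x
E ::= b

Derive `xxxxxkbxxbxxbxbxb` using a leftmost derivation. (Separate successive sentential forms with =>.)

S => xSE => xxSEE => xxxSEEE => xxxxSEEEE => xxxxxSEEEEE => xxxxxkEEEEE => xxxxxkbEEEE => xxxxxkbxExEEE => xxxxxkbxxExxEEE => xxxxxkbxxbxxEEE => xxxxxkbxxbxxbEE => xxxxxkbxxbxxbxExE => xxxxxkbxxbxxbxbxE => xxxxxkbxxbxxbxbxb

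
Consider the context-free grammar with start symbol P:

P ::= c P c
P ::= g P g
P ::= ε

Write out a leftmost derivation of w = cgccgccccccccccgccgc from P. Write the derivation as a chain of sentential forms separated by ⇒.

P ⇒ cPc ⇒ cgPgc ⇒ cgcPcgc ⇒ cgccPccgc ⇒ cgccgPgccgc ⇒ cgccgcPcgccgc ⇒ cgccgccPccgccgc ⇒ cgccgcccPcccgccgc ⇒ cgccgccccPccccgccgc ⇒ cgccgcccccPcccccgccgc ⇒ cgccgccccccccccgccgc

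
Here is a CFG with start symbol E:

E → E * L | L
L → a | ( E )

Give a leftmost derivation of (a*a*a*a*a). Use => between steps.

E => L => (E) => (E*L) => (E*L*L) => (E*L*L*L) => (E*L*L*L*L) => (L*L*L*L*L) => (a*L*L*L*L) => (a*a*L*L*L) => (a*a*a*L*L) => (a*a*a*a*L) => (a*a*a*a*a)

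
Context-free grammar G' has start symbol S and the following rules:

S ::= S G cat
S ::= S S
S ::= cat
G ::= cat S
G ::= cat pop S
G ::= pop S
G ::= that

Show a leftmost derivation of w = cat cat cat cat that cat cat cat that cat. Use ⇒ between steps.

S ⇒ S G cat ⇒ S S G cat ⇒ S G cat S G cat ⇒ cat G cat S G cat ⇒ cat cat S cat S G cat ⇒ cat cat S G cat cat S G cat ⇒ cat cat S S G cat cat S G cat ⇒ cat cat cat S G cat cat S G cat ⇒ cat cat cat cat G cat cat S G cat ⇒ cat cat cat cat that cat cat S G cat ⇒ cat cat cat cat that cat cat cat G cat ⇒ cat cat cat cat that cat cat cat that cat

S ⇒ S G cat   [S ::= S G cat]
S G cat ⇒ S S G cat   [S ::= S S]
S S G cat ⇒ S G cat S G cat   [S ::= S G cat]
S G cat S G cat ⇒ cat G cat S G cat   [S ::= cat]
cat G cat S G cat ⇒ cat cat S cat S G cat   [G ::= cat S]
cat cat S cat S G cat ⇒ cat cat S G cat cat S G cat   [S ::= S G cat]
cat cat S G cat cat S G cat ⇒ cat cat S S G cat cat S G cat   [S ::= S S]
cat cat S S G cat cat S G cat ⇒ cat cat cat S G cat cat S G cat   [S ::= cat]
cat cat cat S G cat cat S G cat ⇒ cat cat cat cat G cat cat S G cat   [S ::= cat]
cat cat cat cat G cat cat S G cat ⇒ cat cat cat cat that cat cat S G cat   [G ::= that]
cat cat cat cat that cat cat S G cat ⇒ cat cat cat cat that cat cat cat G cat   [S ::= cat]
cat cat cat cat that cat cat cat G cat ⇒ cat cat cat cat that cat cat cat that cat   [G ::= that]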